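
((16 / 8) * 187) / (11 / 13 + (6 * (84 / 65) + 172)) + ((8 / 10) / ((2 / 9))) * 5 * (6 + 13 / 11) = 1304636 / 9933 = 131.34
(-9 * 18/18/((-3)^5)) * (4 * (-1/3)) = -4/81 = -0.05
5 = 5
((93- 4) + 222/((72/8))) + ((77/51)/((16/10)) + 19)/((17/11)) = 126.57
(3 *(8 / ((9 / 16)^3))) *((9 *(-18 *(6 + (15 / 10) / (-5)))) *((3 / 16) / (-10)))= 58368 / 25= 2334.72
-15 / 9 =-1.67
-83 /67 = -1.24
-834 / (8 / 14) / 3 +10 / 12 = -1457 / 3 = -485.67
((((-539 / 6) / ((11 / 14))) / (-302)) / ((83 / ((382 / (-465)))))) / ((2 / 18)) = -65513 / 1942615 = -0.03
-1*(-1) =1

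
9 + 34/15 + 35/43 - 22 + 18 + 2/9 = 16066/1935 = 8.30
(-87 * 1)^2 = 7569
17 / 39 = 0.44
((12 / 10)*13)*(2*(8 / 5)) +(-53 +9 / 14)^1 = -853 / 350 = -2.44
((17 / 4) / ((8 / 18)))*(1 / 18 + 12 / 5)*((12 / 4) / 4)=11271 / 640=17.61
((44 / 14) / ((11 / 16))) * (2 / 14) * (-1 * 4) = -128 / 49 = -2.61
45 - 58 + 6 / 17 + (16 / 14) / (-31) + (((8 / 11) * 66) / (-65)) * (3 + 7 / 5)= -19102659 / 1198925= -15.93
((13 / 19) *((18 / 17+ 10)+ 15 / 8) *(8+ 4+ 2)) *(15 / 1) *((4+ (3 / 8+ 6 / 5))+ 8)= 260752401 / 10336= 25227.59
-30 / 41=-0.73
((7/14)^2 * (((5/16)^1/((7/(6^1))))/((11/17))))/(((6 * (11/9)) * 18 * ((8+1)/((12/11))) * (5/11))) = 17/81312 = 0.00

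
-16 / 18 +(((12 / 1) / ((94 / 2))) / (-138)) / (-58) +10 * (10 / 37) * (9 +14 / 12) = 277564379 / 10439217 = 26.59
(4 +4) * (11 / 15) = 88 / 15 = 5.87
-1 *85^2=-7225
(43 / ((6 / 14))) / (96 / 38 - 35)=-3.09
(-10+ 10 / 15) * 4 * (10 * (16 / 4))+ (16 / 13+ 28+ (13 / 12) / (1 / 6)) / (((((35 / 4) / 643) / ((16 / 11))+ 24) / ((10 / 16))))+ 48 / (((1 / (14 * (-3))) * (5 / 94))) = -7589748025148 / 192666435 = -39393.20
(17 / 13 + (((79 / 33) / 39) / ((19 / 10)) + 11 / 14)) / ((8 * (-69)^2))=727721 / 13039122096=0.00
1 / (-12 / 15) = -5 / 4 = -1.25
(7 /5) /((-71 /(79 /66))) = -553 /23430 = -0.02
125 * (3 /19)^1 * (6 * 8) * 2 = 36000 /19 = 1894.74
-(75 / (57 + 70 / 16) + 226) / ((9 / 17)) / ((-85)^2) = -111566 / 1878075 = -0.06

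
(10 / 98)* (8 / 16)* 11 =55 / 98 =0.56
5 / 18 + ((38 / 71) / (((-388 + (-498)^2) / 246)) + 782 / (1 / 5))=154677533953 / 39556656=3910.28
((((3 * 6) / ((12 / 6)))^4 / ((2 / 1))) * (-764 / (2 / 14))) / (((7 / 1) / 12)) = -30075624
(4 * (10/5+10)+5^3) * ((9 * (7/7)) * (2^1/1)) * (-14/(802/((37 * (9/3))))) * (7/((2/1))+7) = -25405569/401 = -63355.53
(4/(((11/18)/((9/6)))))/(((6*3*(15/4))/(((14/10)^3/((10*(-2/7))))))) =-0.14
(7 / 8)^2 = 49 / 64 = 0.77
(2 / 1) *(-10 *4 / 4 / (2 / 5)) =-50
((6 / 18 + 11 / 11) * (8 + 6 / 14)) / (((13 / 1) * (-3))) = -236 / 819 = -0.29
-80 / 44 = -20 / 11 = -1.82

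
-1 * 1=-1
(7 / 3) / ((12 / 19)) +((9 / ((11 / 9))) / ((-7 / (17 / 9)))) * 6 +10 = 1.77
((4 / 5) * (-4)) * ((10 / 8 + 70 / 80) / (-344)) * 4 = 0.08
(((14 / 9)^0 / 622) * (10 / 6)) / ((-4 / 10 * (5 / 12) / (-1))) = 5 / 311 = 0.02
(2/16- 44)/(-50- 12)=351/496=0.71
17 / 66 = 0.26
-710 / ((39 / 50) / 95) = -86474.36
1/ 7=0.14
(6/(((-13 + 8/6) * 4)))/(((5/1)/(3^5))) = -2187/350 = -6.25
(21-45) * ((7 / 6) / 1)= -28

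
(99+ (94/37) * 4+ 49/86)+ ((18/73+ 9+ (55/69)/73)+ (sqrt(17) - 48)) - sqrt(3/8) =74.50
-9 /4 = -2.25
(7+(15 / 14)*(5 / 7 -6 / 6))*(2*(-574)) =-53792 / 7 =-7684.57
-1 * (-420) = 420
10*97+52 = 1022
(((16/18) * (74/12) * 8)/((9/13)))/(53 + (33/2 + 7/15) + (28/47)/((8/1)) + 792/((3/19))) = 3617120/290438379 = 0.01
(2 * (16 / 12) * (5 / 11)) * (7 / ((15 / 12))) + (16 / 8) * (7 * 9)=4382 / 33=132.79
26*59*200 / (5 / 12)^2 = 1767168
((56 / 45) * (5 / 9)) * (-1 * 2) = -112 / 81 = -1.38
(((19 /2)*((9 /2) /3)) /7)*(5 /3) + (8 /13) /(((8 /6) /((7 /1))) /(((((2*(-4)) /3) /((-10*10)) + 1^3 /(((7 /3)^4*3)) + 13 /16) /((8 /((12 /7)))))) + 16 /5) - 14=-37136465211 /3549590044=-10.46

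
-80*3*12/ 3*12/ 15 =-768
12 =12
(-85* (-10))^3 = 614125000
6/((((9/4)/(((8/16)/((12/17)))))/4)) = 68/9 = 7.56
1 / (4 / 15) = 15 / 4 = 3.75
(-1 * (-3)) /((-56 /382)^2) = 109443 /784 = 139.60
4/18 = 2/9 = 0.22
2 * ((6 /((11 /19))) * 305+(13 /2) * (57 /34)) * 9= 21352599 /374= 57092.51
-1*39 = -39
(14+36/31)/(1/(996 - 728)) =125960/31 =4063.23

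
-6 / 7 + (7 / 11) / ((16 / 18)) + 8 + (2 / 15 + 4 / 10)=77543 / 9240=8.39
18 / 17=1.06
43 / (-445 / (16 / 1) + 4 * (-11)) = -688 / 1149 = -0.60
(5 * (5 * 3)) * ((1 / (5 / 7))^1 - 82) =-6045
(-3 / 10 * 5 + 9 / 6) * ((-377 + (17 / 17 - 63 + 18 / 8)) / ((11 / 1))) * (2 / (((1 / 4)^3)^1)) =0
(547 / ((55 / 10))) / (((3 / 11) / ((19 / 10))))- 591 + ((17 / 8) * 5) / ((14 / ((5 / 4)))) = 690919 / 6720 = 102.82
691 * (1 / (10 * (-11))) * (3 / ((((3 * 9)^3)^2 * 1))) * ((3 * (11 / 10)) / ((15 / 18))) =-691 / 3587226750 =-0.00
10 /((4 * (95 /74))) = 1.95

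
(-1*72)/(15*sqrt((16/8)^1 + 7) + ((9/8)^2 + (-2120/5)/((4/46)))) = 4608/309103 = 0.01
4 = 4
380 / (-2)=-190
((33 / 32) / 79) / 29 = 33 / 73312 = 0.00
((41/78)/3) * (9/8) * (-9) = -369/208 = -1.77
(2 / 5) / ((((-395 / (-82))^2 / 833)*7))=1600312 / 780125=2.05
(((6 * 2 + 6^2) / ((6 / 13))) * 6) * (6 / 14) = 1872 / 7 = 267.43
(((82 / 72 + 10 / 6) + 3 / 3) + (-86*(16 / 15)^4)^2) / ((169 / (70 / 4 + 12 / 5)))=25293163749722311 / 17325140625000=1459.91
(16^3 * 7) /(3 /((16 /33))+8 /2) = 458752 /163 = 2814.43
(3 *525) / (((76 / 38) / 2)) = 1575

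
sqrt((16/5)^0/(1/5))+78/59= 78/59+sqrt(5)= 3.56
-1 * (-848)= 848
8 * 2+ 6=22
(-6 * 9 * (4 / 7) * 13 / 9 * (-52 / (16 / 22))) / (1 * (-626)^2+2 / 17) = 189618 / 23316629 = 0.01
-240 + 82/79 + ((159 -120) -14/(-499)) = -7881597/39421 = -199.93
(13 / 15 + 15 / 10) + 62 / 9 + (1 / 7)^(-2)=5243 / 90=58.26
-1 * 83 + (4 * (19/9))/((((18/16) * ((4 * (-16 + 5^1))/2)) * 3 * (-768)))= -10649213/128304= -83.00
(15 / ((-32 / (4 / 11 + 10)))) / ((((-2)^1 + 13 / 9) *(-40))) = -1539 / 7040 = -0.22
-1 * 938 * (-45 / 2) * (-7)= -147735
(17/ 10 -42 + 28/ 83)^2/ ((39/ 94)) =51708580367/ 13433550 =3849.21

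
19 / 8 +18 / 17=3.43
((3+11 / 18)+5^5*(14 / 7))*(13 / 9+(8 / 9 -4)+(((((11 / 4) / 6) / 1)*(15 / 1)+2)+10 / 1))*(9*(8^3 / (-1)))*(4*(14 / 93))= -83308906240 / 279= -298598230.25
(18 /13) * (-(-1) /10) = 9 /65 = 0.14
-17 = -17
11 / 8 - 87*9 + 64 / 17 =-105789 / 136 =-777.86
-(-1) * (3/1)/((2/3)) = 4.50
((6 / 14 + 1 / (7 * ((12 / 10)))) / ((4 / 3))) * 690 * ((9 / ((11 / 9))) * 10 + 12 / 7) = 23019435 / 1078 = 21353.84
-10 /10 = -1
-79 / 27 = -2.93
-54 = -54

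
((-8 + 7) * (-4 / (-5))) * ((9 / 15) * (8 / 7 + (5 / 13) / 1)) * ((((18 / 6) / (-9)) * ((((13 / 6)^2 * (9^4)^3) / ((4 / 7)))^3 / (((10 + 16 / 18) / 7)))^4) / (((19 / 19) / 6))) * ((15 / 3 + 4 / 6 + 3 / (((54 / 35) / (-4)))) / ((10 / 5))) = -181138936417005016494294415266435756203487942066766501679487276971124454691784138756979601899696242571677903761089927839483386755683500893166503410367998692209728417 / 28147497671065600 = -6435347771720679208381967000000000000000000000000000000000000000000000000000000000000000000000000000000000000000000000000000000000000000000000000000.00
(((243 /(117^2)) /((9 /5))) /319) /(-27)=-5 /4366791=-0.00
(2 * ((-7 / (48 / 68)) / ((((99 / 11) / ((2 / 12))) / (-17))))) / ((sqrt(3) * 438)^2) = 0.00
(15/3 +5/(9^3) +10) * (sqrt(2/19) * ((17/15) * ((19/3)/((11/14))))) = 520744 * sqrt(38)/72171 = 44.48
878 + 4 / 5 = 4394 / 5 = 878.80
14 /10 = 7 /5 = 1.40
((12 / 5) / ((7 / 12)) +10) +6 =704 / 35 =20.11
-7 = -7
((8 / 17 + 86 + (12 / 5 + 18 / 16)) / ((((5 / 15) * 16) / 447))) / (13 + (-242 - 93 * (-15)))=82065177 / 12686080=6.47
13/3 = 4.33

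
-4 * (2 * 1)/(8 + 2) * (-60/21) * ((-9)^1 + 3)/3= -4.57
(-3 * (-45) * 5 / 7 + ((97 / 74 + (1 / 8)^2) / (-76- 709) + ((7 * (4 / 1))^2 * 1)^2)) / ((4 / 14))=7999256938973 / 3717760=2151633.49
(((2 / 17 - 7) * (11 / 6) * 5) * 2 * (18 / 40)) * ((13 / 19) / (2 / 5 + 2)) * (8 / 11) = -7605 / 646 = -11.77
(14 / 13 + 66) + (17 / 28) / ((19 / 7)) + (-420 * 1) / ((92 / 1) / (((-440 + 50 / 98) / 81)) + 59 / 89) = 2871735832651 / 30852875716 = 93.08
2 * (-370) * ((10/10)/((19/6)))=-4440/19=-233.68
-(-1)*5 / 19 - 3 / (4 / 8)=-109 / 19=-5.74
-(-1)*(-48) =-48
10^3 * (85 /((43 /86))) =170000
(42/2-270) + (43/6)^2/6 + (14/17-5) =-898231/3672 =-244.62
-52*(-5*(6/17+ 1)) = 5980/17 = 351.76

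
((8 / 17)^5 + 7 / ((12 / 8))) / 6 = 9988151 / 12778713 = 0.78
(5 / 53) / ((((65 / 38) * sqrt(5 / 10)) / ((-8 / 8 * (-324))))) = 12312 * sqrt(2) / 689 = 25.27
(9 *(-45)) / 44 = -405 / 44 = -9.20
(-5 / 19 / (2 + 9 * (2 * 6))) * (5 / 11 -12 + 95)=-459 / 2299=-0.20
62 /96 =0.65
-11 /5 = -2.20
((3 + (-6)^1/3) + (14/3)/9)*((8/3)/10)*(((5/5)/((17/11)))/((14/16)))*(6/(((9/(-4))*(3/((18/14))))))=-115456/337365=-0.34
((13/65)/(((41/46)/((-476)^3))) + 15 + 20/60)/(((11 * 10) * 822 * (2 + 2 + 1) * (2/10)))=-7441657429/27804150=-267.65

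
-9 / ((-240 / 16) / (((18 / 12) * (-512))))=-2304 / 5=-460.80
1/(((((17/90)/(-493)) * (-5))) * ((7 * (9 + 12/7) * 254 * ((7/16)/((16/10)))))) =11136/111125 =0.10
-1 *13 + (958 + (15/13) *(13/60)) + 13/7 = 26519/28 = 947.11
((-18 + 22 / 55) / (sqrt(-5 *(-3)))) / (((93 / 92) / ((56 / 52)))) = -113344 *sqrt(15) / 90675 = -4.84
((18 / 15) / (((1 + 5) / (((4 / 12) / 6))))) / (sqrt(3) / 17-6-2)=-1156 / 832185-17 *sqrt(3) / 1664370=-0.00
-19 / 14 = -1.36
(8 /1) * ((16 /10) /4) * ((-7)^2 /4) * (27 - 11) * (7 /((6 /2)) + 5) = 68992 /15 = 4599.47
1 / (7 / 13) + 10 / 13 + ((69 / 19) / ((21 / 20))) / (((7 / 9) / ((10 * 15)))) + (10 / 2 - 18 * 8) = 6422470 / 12103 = 530.65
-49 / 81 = -0.60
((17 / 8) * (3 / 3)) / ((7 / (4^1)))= 17 / 14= 1.21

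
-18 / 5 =-3.60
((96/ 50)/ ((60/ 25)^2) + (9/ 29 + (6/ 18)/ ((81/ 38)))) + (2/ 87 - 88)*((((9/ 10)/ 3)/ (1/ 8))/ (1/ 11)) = -81808378/ 35235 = -2321.79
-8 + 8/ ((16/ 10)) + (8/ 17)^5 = -4226803/ 1419857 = -2.98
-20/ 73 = -0.27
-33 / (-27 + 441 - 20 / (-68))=-561 / 7043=-0.08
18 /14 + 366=2571 /7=367.29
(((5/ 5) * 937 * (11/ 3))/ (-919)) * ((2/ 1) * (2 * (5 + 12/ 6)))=-288596/ 2757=-104.68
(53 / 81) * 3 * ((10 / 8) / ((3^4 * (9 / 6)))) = 265 / 13122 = 0.02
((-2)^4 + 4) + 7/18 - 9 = 205/18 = 11.39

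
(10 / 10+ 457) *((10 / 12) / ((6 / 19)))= 21755 / 18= 1208.61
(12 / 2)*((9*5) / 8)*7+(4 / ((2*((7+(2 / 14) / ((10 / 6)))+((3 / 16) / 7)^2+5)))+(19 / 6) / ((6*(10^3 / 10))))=236.42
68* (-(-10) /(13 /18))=12240 /13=941.54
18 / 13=1.38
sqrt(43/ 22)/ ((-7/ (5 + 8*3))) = -29*sqrt(946)/ 154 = -5.79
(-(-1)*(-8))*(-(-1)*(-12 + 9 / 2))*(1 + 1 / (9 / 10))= 380 / 3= 126.67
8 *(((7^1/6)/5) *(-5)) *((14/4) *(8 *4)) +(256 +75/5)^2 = 217187/3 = 72395.67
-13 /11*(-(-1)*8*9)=-936 /11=-85.09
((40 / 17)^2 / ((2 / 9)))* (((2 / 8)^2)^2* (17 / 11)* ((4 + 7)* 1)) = 225 / 136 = 1.65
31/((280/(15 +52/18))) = 713/360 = 1.98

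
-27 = -27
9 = 9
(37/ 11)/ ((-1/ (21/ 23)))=-777/ 253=-3.07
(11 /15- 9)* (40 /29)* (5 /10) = -496 /87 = -5.70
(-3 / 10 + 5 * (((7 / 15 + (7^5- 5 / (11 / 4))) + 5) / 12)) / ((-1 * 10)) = -13868191 / 19800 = -700.41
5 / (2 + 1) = 5 / 3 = 1.67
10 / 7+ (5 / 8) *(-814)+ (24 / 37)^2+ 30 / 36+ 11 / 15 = -290556953 / 574980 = -505.33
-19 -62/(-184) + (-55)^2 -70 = 270143/92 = 2936.34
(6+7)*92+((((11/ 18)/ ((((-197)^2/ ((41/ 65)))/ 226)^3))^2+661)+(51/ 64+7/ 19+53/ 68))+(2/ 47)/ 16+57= 38852932305631030932882106697748822316518891859231/ 20278705441956810104885231997969705863109000000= 1915.95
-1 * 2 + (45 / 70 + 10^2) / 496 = -12479 / 6944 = -1.80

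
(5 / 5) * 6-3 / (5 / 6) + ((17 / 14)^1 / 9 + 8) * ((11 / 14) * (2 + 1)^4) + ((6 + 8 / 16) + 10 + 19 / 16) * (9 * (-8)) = -753.37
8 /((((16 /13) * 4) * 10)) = 13 /80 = 0.16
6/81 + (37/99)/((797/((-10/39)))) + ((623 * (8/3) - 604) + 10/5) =3260026114/3077217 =1059.41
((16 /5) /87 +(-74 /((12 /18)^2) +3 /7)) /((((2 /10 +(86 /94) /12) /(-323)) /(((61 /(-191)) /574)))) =-49282488589 /456241891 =-108.02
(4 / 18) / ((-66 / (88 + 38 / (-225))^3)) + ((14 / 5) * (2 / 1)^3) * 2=-7566226058728 / 3383015625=-2236.53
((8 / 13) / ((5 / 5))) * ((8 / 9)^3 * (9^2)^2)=36864 / 13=2835.69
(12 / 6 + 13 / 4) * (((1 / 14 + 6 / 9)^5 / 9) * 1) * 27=28629151 / 8297856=3.45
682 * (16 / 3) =10912 / 3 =3637.33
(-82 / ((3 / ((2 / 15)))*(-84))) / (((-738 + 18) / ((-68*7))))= 697 / 24300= 0.03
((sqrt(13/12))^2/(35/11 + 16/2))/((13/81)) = 99/164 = 0.60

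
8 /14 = 4 /7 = 0.57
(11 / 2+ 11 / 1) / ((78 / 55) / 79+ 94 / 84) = 14.51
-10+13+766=769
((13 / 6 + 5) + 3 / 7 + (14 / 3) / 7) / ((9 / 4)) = 694 / 189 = 3.67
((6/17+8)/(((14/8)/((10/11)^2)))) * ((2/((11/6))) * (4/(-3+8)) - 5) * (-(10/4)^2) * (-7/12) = -4029250/67881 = -59.36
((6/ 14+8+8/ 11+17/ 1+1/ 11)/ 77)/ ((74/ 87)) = 175827/ 438746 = 0.40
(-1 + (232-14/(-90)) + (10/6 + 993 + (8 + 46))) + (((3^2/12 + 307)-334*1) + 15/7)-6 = 1574641/1260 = 1249.72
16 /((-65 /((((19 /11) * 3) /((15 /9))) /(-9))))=304 /3575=0.09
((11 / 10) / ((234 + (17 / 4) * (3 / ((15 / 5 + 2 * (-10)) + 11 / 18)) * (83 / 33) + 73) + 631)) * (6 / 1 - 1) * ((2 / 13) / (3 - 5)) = -35695 / 78973973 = -0.00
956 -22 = 934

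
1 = 1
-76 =-76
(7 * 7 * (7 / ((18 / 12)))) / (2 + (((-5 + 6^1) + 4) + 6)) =686 / 39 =17.59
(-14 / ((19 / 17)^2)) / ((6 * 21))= -289 / 3249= -0.09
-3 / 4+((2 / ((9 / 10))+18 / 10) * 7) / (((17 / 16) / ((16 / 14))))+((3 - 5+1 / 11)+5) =1098187 / 33660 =32.63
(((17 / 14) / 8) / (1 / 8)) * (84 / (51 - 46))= 102 / 5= 20.40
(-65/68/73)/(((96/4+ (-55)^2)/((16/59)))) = -260/223244731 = -0.00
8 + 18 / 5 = 58 / 5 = 11.60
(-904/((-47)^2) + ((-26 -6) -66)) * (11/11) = -217386/2209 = -98.41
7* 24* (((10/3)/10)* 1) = 56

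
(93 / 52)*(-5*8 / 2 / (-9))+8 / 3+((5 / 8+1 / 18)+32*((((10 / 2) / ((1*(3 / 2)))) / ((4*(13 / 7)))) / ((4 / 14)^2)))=171493 / 936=183.22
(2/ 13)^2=4/ 169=0.02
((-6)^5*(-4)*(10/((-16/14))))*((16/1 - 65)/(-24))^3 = -37059435/16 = -2316214.69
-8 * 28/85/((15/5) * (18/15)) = -112/153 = -0.73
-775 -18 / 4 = -779.50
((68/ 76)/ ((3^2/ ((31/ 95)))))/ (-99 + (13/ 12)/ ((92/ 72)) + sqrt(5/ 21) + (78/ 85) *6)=-348336473702/ 994773126556729- 1611365740 *sqrt(105)/ 8952958139010561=-0.00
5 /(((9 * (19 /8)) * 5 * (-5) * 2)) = -4 /855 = -0.00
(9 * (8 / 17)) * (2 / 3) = 48 / 17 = 2.82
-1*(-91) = 91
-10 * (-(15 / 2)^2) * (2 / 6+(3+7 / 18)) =2093.75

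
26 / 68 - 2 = -55 / 34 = -1.62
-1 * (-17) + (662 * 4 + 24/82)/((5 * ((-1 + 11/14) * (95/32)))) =-9530123/11685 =-815.59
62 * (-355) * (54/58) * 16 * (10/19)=-95083200/551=-172564.79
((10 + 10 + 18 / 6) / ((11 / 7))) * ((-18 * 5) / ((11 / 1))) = -14490 / 121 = -119.75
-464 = -464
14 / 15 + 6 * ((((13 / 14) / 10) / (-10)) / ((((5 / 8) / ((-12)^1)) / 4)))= 13682 / 2625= 5.21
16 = 16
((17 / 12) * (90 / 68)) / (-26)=-15 / 208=-0.07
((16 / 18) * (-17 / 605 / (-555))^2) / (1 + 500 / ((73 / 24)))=168776 / 12250517234360625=0.00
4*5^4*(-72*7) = -1260000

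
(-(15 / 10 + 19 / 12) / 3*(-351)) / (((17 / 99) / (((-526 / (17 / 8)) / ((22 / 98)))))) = -669453876 / 289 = -2316449.40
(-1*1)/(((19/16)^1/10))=-8.42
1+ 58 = 59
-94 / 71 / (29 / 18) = -0.82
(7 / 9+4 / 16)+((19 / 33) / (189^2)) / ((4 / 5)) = 1211561 / 1178793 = 1.03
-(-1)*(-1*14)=-14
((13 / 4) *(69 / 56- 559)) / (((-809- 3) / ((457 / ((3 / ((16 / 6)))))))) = 185567135 / 204624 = 906.87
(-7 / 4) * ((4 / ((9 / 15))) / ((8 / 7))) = -245 / 24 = -10.21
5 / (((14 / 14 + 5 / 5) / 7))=35 / 2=17.50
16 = 16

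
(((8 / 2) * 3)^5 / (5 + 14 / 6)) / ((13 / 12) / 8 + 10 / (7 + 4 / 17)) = 489701376 / 21901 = 22359.77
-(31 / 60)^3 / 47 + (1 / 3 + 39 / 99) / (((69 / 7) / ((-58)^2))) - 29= 562998694877 / 2568456000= 219.20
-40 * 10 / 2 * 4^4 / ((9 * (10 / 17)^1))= -87040 / 9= -9671.11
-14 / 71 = -0.20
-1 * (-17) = 17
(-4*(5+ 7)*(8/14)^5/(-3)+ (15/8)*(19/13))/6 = 6493931/10487568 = 0.62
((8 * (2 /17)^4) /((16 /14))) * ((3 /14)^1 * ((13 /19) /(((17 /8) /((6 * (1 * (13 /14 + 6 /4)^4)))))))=14976 /775523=0.02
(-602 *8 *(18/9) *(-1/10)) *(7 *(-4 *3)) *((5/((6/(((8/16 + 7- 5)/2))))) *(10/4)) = -210700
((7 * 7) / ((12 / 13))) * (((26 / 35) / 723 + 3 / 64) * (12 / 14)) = 1008527 / 462720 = 2.18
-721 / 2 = -360.50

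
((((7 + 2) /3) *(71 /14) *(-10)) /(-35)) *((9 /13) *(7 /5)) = 1917 /455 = 4.21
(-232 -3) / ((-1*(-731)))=-235 / 731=-0.32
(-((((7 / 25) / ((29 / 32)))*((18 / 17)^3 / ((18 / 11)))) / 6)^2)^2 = 313428044617661546496 / 160967827566446324156640625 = 0.00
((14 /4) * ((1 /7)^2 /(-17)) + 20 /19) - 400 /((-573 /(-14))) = -22606607 /2591106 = -8.72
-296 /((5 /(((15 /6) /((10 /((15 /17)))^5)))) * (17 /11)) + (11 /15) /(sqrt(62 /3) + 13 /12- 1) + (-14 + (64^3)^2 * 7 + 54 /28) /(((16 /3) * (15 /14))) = 176 * sqrt(186) /14875 + 28447067059093434286347 /337925966000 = 84181358999.65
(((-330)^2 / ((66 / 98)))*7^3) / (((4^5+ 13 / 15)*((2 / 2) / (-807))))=-671380825500 / 15373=-43672726.57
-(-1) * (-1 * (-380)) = 380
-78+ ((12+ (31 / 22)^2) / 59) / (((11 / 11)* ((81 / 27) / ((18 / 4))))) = -4434429 / 57112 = -77.64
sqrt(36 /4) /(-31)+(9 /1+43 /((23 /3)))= 10347 /713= 14.51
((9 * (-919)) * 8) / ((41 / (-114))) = 7543152 / 41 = 183979.32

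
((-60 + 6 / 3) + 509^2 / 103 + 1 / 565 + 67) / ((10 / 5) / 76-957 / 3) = -5582375674 / 705381595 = -7.91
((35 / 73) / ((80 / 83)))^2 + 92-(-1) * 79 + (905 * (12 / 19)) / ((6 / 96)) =241486339675 / 25920256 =9316.51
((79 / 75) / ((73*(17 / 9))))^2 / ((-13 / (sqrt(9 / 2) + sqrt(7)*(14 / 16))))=-393183*sqrt(7) / 100105265000- 168507*sqrt(2) / 25026316250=-0.00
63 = 63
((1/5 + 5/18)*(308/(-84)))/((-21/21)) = 473/270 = 1.75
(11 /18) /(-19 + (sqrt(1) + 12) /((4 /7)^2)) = 88 /2997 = 0.03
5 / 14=0.36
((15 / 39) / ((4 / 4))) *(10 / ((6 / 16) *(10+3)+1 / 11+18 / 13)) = 880 / 1453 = 0.61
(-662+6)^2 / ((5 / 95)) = 8176384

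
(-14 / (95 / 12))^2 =28224 / 9025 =3.13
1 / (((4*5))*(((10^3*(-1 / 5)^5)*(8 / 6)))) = -15 / 128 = -0.12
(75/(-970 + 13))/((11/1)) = -0.01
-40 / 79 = -0.51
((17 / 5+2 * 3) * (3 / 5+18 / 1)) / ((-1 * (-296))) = 4371 / 7400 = 0.59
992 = 992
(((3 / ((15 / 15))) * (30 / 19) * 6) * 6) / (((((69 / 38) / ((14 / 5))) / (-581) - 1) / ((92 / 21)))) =-230912640 / 309437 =-746.23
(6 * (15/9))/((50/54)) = 10.80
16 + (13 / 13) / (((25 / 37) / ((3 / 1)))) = 511 / 25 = 20.44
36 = 36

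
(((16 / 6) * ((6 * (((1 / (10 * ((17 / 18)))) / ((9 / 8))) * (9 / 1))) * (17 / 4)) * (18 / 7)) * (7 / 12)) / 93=144 / 155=0.93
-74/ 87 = -0.85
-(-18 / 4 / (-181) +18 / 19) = -6687 / 6878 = -0.97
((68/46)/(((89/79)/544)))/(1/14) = 20456576/2047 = 9993.44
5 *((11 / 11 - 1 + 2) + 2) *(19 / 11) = 380 / 11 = 34.55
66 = 66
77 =77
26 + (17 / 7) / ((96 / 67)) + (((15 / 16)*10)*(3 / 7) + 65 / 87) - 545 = -9988381 / 19488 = -512.54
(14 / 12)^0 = 1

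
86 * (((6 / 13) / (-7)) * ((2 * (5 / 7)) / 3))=-1720 / 637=-2.70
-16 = -16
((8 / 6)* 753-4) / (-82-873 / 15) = -5000 / 701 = -7.13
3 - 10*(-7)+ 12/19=1399/19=73.63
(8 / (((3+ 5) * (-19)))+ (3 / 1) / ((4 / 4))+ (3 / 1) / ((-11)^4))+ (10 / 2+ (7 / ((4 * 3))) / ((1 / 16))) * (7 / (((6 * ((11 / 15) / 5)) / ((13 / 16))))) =2552611913 / 26705184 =95.58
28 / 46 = 14 / 23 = 0.61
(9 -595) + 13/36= -21083/36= -585.64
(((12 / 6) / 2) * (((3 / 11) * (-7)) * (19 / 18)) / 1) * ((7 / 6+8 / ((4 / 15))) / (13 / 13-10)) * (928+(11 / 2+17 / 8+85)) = 18461065 / 2592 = 7122.32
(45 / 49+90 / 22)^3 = 19683000000 / 156590819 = 125.70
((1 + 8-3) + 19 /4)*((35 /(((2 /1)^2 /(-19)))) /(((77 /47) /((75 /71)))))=-14399625 /12496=-1152.34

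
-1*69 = -69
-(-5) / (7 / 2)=10 / 7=1.43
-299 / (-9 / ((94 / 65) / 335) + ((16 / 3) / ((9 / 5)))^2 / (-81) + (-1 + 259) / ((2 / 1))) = 0.15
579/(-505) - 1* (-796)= 794.85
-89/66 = -1.35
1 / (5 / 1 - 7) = -1 / 2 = -0.50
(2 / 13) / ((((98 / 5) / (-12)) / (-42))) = 360 / 91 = 3.96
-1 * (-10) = 10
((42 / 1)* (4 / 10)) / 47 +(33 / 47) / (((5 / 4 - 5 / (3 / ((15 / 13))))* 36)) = 1621 / 4935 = 0.33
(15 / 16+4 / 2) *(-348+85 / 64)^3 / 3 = -513326409180541 / 12582912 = -40795517.70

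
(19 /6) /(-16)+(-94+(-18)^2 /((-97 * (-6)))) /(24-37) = 846185 /121056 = 6.99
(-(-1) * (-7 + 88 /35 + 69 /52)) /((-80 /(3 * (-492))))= -58.28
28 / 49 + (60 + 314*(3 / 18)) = 112.90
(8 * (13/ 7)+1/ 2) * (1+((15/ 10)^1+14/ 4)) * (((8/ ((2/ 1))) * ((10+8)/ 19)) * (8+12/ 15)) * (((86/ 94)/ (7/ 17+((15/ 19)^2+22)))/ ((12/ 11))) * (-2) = -1734347208/ 7751569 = -223.74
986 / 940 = 493 / 470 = 1.05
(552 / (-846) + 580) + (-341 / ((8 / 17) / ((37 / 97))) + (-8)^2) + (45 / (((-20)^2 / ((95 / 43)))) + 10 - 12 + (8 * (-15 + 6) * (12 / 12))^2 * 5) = 247337775553 / 9409776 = 26285.19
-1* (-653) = 653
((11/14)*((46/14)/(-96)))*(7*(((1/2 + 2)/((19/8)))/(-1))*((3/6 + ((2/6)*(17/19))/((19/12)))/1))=89815/658464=0.14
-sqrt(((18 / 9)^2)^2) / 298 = -2 / 149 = -0.01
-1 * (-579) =579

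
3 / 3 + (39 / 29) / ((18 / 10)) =152 / 87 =1.75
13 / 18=0.72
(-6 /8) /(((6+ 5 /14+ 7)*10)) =-21 /3740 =-0.01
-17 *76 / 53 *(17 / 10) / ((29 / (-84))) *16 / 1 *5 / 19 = 776832 / 1537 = 505.42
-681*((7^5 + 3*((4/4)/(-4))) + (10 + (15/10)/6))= -22904073/2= -11452036.50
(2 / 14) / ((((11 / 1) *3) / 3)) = 1 / 77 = 0.01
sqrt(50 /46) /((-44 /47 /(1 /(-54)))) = 235*sqrt(23) /54648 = 0.02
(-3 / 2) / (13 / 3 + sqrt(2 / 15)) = -585 / 1678 + 9 * sqrt(30) / 1678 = -0.32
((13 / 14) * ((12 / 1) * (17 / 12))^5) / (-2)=-18458141 / 28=-659219.32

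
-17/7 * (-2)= 34/7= 4.86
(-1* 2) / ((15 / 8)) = -16 / 15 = -1.07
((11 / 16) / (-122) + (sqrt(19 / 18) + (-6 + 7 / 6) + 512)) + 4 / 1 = 512.19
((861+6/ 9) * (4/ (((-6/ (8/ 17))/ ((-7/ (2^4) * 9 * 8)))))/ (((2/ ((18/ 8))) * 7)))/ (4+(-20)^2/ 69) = 139.69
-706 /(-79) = 8.94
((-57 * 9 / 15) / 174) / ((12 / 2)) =-19 / 580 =-0.03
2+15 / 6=9 / 2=4.50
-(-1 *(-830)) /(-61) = 830 /61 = 13.61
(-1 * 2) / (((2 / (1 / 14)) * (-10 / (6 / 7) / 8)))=12 / 245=0.05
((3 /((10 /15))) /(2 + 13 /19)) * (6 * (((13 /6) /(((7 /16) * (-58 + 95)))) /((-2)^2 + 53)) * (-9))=-936 /4403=-0.21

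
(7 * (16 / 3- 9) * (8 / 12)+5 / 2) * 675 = -19725 / 2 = -9862.50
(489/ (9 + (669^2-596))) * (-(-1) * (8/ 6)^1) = 326/ 223487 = 0.00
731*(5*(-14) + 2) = -49708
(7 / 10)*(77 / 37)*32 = 8624 / 185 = 46.62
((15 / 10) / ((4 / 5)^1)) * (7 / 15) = 7 / 8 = 0.88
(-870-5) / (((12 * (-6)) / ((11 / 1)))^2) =-105875 / 5184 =-20.42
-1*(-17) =17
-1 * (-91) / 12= 91 / 12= 7.58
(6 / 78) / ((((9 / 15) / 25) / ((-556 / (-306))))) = 34750 / 5967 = 5.82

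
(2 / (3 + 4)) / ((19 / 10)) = 20 / 133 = 0.15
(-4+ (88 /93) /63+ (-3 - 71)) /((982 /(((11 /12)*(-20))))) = 12565135 /8630307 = 1.46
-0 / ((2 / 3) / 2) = 0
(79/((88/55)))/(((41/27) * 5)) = 2133/328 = 6.50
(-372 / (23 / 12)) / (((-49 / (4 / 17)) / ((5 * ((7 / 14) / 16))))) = 2790 / 19159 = 0.15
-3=-3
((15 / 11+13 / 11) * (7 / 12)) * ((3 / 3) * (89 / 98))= 89 / 66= 1.35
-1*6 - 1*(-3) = -3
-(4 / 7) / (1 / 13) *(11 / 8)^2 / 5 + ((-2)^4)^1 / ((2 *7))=-933 / 560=-1.67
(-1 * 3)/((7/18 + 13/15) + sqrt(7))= 30510/43931 - 24300 * sqrt(7)/43931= -0.77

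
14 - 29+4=-11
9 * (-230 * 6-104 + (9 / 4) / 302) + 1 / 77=-1242314251 / 93016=-13355.92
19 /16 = 1.19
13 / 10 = 1.30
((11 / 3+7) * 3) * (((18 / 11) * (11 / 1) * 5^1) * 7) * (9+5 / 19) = 3548160 / 19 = 186745.26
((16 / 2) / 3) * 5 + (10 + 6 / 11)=788 / 33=23.88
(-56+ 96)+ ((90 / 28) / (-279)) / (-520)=1805441 / 45136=40.00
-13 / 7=-1.86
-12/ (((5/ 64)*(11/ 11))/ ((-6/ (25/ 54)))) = 248832/ 125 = 1990.66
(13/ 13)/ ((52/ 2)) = 0.04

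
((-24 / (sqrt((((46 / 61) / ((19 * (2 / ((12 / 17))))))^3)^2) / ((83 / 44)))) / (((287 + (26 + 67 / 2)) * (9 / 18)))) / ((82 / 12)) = -634855906379941 / 45632528172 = -13912.35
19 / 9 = 2.11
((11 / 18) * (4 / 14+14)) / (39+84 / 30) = 250 / 1197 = 0.21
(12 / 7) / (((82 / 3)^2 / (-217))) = -837 / 1681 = -0.50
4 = 4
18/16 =9/8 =1.12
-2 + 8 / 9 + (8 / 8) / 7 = -61 / 63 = -0.97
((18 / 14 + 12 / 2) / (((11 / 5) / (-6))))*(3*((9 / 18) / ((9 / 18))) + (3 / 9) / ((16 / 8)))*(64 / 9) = -103360 / 231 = -447.45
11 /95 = 0.12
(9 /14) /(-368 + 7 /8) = -12 /6853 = -0.00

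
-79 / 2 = -39.50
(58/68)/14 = 29/476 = 0.06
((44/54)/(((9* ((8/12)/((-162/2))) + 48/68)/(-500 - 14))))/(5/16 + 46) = -1537888/107445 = -14.31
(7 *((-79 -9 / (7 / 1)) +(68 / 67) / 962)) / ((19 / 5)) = -90556680 / 612313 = -147.89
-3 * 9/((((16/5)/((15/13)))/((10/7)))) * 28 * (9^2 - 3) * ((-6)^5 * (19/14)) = 2243862000/7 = 320551714.29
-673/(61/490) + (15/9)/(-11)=-10882715/2013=-5406.22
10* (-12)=-120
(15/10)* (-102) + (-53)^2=2656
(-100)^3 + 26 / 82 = -40999987 / 41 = -999999.68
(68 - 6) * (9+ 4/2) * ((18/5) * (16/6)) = 6547.20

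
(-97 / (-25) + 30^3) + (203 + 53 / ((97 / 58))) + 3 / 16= 1056863819 / 38800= 27238.76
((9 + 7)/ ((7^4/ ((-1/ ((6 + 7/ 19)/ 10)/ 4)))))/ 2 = -380/ 290521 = -0.00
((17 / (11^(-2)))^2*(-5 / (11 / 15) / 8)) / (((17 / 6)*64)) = -5091075 / 256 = -19887.01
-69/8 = -8.62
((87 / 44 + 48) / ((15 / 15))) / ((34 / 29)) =63771 / 1496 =42.63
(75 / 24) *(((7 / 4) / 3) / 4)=175 / 384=0.46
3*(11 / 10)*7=23.10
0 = 0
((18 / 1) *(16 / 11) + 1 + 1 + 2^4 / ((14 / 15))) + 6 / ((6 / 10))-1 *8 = 3644 / 77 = 47.32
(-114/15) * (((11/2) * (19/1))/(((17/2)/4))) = -31768/85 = -373.74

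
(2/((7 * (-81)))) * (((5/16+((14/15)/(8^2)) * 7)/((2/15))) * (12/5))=-199/7560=-0.03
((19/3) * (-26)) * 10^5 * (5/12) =-61750000/9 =-6861111.11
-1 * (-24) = 24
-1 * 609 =-609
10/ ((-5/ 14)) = -28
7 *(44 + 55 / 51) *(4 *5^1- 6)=225302 / 51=4417.69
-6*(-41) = 246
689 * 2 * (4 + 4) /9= 11024 /9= 1224.89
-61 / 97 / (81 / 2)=-122 / 7857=-0.02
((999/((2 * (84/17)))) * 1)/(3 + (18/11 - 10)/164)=2553111/74480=34.28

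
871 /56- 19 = -193 /56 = -3.45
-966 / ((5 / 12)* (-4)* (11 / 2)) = 5796 / 55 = 105.38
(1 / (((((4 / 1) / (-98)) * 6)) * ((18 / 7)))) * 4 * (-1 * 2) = 343 / 27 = 12.70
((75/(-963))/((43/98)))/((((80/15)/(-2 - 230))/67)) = 2380175/4601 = 517.32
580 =580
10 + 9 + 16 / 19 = 377 / 19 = 19.84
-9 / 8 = -1.12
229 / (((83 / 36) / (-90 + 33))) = -469908 / 83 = -5661.54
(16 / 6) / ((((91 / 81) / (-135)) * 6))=-4860 / 91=-53.41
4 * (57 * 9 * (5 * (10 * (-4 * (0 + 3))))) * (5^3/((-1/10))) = 1539000000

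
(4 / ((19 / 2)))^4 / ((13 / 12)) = 49152 / 1694173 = 0.03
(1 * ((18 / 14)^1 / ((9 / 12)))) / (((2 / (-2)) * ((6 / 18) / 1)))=-36 / 7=-5.14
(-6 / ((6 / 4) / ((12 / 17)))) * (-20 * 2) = 1920 / 17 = 112.94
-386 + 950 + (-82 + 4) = 486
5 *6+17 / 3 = 107 / 3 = 35.67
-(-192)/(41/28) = 5376/41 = 131.12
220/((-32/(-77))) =4235/8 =529.38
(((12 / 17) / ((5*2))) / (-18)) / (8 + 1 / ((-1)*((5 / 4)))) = -1 / 1836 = -0.00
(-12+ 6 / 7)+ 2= -9.14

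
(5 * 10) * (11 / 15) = 110 / 3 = 36.67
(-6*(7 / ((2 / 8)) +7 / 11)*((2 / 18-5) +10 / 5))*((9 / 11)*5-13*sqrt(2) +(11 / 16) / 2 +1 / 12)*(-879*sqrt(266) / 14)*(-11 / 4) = -2228265*sqrt(133) +272591085*sqrt(266) / 704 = -19382511.76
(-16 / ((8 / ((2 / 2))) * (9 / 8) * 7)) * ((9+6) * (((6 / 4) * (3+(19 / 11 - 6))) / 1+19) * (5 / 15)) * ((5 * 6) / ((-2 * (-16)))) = -4700 / 231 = -20.35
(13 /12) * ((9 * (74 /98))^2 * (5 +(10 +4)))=9129861 /9604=950.63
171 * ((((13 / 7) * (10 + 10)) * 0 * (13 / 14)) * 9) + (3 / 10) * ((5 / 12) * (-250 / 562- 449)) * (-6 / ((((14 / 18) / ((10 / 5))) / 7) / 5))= 8524845 / 281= 30337.53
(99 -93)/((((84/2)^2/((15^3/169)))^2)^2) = 59326171875/601923235347394688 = 0.00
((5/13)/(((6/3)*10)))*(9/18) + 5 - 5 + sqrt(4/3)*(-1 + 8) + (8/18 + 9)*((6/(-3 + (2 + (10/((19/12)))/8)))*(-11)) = 14*sqrt(3)/3 + 923783/312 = 2968.93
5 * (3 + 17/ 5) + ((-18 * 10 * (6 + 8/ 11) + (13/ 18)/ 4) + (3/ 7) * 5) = -1176.59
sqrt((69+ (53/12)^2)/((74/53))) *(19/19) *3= sqrt(49985890)/296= 23.89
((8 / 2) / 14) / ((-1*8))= -1 / 28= -0.04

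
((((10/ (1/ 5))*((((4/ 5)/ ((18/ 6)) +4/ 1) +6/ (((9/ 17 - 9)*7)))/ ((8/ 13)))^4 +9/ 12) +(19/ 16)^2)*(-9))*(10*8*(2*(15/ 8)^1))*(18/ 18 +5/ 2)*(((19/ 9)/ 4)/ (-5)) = 81341414009841263059/ 776868986880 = 104704159.11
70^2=4900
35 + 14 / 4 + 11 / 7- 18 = 309 / 14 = 22.07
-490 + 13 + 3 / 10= -4767 / 10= -476.70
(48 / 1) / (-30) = -8 / 5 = -1.60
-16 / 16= -1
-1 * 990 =-990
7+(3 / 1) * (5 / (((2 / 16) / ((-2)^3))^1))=-953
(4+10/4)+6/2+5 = 29/2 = 14.50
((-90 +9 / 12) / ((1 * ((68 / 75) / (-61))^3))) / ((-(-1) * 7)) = 3882904.79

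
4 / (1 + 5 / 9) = 18 / 7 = 2.57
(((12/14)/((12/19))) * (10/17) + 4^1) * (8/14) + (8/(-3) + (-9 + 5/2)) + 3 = -17117/4998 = -3.42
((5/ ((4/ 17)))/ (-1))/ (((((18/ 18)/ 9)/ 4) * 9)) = -85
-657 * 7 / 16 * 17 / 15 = -26061 / 80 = -325.76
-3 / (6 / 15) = -15 / 2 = -7.50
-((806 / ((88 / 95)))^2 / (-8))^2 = -2148397338664500625 / 239878144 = -8956202940.54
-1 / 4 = -0.25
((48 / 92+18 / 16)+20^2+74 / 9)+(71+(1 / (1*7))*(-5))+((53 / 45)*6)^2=17068977 / 32200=530.09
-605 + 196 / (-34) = -10383 / 17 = -610.76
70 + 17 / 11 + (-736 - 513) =-12952 / 11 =-1177.45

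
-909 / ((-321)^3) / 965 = 101 / 3546499485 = 0.00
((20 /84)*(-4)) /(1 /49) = -140 /3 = -46.67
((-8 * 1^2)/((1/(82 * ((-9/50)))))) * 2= 5904/25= 236.16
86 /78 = 43 /39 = 1.10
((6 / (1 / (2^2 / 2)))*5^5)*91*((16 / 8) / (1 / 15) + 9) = 133087500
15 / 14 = 1.07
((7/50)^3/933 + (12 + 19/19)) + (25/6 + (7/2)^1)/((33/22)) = 6336626029/349875000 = 18.11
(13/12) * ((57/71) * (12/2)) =741/142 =5.22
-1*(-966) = 966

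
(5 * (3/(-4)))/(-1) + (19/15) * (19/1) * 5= 1489/12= 124.08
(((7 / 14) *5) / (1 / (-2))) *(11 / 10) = -11 / 2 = -5.50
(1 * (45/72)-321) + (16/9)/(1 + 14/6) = -38381/120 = -319.84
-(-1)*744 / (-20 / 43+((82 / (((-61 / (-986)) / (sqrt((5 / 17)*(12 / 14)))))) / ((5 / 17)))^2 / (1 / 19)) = 1041619530 / 136189545189809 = 0.00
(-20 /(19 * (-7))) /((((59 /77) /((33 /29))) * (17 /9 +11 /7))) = 228690 /3543481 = 0.06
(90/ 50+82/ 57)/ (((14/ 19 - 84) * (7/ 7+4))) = -923/ 118650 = -0.01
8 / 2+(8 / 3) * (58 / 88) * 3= 102 / 11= 9.27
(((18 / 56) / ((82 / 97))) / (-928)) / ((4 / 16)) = -873 / 532672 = -0.00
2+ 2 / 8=9 / 4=2.25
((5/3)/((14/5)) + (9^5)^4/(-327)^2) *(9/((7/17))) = 2893524379255564202913/1164338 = 2485124061273929.22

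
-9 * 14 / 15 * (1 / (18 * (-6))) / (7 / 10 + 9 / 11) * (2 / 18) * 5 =0.03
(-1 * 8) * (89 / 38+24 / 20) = -2692 / 95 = -28.34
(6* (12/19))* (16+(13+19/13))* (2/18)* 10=31680/247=128.26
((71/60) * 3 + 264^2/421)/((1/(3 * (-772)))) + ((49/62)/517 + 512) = -26390340460541/67473670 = -391120.57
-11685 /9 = -3895 /3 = -1298.33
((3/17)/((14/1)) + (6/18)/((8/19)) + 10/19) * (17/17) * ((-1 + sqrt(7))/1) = -72203/54264 + 72203 * sqrt(7)/54264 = 2.19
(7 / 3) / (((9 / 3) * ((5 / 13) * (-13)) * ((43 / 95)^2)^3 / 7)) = -7203900528125 / 56892267441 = -126.62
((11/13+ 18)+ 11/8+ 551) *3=178221/104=1713.66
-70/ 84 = -5/ 6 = -0.83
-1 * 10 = -10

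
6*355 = 2130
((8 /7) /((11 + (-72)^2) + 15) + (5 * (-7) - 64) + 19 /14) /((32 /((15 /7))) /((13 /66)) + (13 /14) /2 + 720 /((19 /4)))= -1759147338 /4105141871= -0.43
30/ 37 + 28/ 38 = 1088/ 703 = 1.55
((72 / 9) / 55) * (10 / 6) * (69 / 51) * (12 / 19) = 736 / 3553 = 0.21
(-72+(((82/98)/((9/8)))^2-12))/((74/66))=-178517020/2398599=-74.43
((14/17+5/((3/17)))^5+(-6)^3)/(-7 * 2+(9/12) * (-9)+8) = -29081070023527964/17596287801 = -1652682.11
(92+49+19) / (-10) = -16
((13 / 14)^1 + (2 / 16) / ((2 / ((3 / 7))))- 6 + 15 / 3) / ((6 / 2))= -5 / 336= -0.01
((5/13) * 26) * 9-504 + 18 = -396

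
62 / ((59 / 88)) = 5456 / 59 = 92.47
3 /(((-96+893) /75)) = 225 /797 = 0.28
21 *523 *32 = 351456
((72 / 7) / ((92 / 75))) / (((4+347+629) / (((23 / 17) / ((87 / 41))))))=1845 / 338198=0.01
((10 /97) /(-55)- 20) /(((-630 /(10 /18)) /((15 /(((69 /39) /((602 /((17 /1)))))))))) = 5.30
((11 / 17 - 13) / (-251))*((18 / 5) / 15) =252 / 21335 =0.01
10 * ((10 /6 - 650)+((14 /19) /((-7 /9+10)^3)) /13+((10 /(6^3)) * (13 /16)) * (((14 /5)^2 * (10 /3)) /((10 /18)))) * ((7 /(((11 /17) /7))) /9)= -2489415814272541 /45758970036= -54402.79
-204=-204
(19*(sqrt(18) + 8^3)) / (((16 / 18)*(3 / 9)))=1539*sqrt(2) / 8 + 32832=33104.06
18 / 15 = 1.20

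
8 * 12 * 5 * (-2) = -960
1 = 1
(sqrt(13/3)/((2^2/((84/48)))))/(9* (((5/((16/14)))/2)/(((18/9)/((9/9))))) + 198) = 14* sqrt(39)/19953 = 0.00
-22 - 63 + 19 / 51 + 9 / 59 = -254185 / 3009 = -84.47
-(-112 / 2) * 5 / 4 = 70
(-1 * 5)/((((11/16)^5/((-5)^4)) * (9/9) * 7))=-3276800000/1127357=-2906.62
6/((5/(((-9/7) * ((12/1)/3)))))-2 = -286/35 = -8.17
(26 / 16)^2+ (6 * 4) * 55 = 1322.64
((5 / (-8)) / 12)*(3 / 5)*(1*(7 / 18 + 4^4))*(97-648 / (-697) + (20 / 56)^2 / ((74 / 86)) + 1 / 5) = -2292547251397 / 2911474944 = -787.42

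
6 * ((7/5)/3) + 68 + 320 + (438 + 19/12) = 49823/60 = 830.38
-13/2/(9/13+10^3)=-169/26018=-0.01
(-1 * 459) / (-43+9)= 27 / 2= 13.50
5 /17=0.29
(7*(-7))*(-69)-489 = 2892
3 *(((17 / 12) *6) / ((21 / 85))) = 1445 / 14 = 103.21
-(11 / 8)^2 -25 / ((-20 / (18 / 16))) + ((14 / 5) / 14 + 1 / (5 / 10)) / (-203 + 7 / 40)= -257135 / 519232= -0.50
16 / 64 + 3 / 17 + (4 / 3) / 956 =20861 / 48756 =0.43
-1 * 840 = -840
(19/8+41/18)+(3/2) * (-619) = -66517/72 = -923.85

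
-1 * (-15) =15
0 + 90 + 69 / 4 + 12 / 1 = 477 / 4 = 119.25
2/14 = 1/7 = 0.14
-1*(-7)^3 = 343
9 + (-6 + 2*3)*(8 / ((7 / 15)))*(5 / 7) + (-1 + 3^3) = 35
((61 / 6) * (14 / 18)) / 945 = 61 / 7290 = 0.01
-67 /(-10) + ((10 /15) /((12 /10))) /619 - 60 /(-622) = 117769777 /17325810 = 6.80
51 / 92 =0.55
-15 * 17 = -255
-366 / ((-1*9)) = 122 / 3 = 40.67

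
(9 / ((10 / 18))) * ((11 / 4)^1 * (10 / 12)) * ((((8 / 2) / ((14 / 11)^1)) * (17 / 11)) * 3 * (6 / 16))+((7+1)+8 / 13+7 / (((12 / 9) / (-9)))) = 478229 / 2912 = 164.23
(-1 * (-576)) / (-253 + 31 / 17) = -4896 / 2135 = -2.29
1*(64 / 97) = 0.66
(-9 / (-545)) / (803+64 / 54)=0.00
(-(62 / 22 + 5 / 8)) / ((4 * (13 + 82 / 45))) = -13635 / 234784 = -0.06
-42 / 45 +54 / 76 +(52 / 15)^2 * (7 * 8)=5752207 / 8550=672.77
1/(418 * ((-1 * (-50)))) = 1/20900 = 0.00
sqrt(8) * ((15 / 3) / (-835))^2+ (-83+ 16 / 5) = -399 / 5+ 2 * sqrt(2) / 27889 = -79.80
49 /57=0.86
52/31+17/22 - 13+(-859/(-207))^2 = 194936287/29223018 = 6.67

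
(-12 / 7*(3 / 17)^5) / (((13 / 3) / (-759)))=6639732 / 129206987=0.05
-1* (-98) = 98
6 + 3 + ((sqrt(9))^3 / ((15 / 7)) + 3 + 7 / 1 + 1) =32.60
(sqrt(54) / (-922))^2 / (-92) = -27 / 39103864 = -0.00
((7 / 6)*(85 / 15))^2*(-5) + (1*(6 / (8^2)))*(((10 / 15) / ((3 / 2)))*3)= -141529 / 648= -218.41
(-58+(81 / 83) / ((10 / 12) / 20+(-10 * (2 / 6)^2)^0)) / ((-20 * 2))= 59203 / 41500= 1.43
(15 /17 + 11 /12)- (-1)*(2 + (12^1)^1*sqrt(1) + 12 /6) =3631 /204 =17.80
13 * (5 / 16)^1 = 65 / 16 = 4.06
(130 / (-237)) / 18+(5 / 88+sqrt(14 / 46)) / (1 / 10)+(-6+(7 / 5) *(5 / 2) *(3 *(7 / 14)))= 5.30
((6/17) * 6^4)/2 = 3888/17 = 228.71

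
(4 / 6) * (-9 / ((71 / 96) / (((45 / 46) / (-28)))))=3240 / 11431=0.28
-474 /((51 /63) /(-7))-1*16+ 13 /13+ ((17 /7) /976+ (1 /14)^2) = 3320091723 /813008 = 4083.71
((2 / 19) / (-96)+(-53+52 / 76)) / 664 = -47713 / 605568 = -0.08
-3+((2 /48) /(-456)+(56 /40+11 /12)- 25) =-25.68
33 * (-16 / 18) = -88 / 3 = -29.33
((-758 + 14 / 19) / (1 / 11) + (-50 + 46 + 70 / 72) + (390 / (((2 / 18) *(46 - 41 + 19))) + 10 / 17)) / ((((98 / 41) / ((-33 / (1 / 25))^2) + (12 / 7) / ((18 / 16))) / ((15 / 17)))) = -7747467923146875 / 1634454826826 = -4740.09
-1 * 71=-71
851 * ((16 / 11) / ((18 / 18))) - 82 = 12714 / 11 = 1155.82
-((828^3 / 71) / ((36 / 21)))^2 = -109651760452733184 / 5041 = -21751985806929.81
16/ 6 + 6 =26/ 3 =8.67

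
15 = 15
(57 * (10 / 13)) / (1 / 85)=48450 / 13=3726.92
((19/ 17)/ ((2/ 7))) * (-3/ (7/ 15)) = -25.15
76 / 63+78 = 79.21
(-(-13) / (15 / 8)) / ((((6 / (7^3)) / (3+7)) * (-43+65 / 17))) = -303212 / 2997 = -101.17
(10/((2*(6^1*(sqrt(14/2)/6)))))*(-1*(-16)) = 80*sqrt(7)/7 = 30.24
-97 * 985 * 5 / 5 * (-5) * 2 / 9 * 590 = 563715500 / 9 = 62635055.56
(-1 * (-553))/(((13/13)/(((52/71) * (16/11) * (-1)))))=-460096/781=-589.11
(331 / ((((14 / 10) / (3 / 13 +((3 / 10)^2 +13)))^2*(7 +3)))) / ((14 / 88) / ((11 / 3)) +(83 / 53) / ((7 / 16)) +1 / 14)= 636552968235767 / 784765527000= 811.14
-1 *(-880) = 880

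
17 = 17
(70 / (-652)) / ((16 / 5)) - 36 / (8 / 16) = -375727 / 5216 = -72.03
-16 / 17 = -0.94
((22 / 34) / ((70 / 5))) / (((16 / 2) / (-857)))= -9427 / 1904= -4.95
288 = 288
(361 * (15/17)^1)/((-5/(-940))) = 1018020/17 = 59883.53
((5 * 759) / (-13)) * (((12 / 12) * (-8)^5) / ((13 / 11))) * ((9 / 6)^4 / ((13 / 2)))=13849989120 / 2197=6304046.03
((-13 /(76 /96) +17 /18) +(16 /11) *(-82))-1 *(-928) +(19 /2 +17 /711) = 13254611 /16511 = 802.77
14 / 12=7 / 6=1.17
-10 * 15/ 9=-50/ 3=-16.67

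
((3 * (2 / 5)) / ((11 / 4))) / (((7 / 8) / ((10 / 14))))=192 / 539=0.36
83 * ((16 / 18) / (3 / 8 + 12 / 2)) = 5312 / 459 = 11.57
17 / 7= 2.43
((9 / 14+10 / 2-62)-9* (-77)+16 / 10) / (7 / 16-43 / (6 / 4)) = -1072248 / 47425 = -22.61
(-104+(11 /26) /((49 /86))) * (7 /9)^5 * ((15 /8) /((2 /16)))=-440.85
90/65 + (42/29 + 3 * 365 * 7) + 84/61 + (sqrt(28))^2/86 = 7584181261/988871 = 7669.54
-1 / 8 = -0.12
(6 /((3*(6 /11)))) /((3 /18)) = 22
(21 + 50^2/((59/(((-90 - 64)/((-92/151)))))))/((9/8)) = 9538.85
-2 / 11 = -0.18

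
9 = 9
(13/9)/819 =1/567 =0.00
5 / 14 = 0.36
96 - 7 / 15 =1433 / 15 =95.53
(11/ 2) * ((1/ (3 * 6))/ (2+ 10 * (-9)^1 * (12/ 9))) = -11/ 4248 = -0.00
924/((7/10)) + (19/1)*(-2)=1282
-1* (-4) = 4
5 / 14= 0.36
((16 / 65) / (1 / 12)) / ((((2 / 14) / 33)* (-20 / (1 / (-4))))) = 2772 / 325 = 8.53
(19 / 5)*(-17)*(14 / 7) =-646 / 5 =-129.20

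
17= 17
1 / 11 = 0.09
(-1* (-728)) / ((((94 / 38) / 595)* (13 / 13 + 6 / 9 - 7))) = -3086265 / 94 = -32832.61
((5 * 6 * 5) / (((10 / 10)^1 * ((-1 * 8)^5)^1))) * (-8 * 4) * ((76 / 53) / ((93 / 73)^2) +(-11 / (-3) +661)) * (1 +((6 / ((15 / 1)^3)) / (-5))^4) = 30543069821320068216061 / 313285699687500000000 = 97.49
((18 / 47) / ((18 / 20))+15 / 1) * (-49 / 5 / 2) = -7105 / 94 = -75.59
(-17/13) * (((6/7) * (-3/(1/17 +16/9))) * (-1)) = -46818/25571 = -1.83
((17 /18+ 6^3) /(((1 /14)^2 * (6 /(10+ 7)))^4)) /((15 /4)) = 12033196752470432 /2187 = 5502147577718.53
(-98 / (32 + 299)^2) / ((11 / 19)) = -1862 / 1205171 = -0.00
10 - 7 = 3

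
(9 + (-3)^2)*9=162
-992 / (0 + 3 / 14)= -13888 / 3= -4629.33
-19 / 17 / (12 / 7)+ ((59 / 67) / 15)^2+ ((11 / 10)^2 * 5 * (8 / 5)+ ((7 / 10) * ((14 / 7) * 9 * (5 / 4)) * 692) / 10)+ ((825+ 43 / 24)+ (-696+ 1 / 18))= 18769620507 / 15262600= 1229.78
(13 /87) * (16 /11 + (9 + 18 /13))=1.77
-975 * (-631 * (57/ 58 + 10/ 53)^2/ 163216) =7977746235225/ 1542305674816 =5.17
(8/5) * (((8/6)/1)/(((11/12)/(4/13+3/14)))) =1216/1001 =1.21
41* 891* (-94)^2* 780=251774574480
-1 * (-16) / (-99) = -16 / 99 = -0.16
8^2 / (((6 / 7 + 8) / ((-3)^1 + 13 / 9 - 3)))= -9184 / 279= -32.92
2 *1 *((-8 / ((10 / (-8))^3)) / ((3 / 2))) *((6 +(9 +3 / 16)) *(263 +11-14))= 539136 / 25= 21565.44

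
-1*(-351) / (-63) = -5.57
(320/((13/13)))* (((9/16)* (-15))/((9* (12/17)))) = -425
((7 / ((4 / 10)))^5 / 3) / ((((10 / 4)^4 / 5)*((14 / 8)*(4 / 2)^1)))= 60025 / 3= 20008.33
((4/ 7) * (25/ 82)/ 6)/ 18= 25/ 15498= 0.00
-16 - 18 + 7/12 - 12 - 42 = -1049/12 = -87.42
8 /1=8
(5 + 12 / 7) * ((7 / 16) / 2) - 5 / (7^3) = 15961 / 10976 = 1.45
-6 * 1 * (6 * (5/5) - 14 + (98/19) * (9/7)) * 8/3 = 416/19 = 21.89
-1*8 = -8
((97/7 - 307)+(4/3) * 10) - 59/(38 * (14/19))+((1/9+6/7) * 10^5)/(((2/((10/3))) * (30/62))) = 755760613/2268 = 333227.78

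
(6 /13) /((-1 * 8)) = -0.06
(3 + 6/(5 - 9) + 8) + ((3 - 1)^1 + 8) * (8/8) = 39/2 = 19.50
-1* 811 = -811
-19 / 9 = -2.11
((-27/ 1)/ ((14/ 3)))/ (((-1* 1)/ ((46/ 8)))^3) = 985527/ 896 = 1099.92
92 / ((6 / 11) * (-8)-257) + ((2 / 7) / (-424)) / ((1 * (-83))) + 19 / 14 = 15475807 / 15396500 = 1.01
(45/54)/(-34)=-5/204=-0.02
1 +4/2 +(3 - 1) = 5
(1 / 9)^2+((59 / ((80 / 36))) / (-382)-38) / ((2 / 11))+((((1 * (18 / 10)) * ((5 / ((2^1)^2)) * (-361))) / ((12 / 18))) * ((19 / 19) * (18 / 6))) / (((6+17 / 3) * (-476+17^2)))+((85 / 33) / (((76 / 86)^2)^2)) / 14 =-87576232254817561 / 422272130243040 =-207.39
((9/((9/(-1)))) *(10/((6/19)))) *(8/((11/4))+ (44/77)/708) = -3767605/40887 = -92.15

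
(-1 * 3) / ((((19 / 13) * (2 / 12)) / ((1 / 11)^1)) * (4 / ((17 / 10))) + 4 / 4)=-1989 / 4843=-0.41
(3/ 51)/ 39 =1/ 663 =0.00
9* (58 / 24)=87 / 4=21.75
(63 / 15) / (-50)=-21 / 250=-0.08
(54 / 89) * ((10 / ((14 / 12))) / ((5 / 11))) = 7128 / 623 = 11.44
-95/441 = -0.22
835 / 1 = 835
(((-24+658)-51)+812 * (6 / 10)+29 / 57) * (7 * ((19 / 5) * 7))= 14952448 / 75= 199365.97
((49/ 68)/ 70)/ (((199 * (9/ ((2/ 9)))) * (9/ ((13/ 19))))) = 91/ 937158660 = 0.00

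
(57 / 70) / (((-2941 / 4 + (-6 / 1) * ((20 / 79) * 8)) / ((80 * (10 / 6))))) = -240160 / 1653253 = -0.15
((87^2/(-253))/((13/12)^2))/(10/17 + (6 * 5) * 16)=-9264456/174662345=-0.05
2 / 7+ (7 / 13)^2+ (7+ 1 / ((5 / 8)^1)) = 54274 / 5915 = 9.18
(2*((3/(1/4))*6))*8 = 1152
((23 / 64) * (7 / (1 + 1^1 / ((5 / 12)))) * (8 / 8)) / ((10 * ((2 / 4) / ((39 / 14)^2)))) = 34983 / 30464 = 1.15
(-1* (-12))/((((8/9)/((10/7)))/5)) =96.43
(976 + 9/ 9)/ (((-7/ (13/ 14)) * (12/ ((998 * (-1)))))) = 6337799/ 588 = 10778.57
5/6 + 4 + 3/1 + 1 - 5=23/6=3.83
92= 92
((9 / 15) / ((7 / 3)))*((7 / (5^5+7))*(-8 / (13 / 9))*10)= -12 / 377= -0.03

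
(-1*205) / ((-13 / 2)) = 410 / 13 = 31.54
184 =184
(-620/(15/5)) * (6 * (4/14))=-2480/7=-354.29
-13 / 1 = -13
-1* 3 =-3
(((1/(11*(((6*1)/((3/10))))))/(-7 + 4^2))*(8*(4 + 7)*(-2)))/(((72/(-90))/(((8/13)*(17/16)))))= 17/234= 0.07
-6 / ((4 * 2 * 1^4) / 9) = -27 / 4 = -6.75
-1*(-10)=10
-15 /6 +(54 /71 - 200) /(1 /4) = -113523 /142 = -799.46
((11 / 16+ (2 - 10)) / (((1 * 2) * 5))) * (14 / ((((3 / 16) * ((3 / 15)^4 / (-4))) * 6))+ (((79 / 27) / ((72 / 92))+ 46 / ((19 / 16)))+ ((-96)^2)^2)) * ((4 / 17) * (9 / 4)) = -10191996434399 / 310080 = -32868925.55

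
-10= -10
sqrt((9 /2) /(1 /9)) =9* sqrt(2) /2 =6.36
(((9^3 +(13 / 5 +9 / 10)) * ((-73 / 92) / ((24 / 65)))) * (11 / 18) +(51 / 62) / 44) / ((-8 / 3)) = 26074288439 / 72281088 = 360.73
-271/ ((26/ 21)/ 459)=-2612169/ 26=-100468.04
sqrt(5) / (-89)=-sqrt(5) / 89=-0.03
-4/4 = -1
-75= -75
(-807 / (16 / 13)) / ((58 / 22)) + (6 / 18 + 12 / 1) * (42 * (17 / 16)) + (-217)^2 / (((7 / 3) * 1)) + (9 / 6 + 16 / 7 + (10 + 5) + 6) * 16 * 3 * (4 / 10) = 340366879 / 16240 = 20958.55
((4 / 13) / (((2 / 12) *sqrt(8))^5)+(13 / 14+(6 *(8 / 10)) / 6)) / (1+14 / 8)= 22 / 35+486 *sqrt(2) / 143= 5.43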